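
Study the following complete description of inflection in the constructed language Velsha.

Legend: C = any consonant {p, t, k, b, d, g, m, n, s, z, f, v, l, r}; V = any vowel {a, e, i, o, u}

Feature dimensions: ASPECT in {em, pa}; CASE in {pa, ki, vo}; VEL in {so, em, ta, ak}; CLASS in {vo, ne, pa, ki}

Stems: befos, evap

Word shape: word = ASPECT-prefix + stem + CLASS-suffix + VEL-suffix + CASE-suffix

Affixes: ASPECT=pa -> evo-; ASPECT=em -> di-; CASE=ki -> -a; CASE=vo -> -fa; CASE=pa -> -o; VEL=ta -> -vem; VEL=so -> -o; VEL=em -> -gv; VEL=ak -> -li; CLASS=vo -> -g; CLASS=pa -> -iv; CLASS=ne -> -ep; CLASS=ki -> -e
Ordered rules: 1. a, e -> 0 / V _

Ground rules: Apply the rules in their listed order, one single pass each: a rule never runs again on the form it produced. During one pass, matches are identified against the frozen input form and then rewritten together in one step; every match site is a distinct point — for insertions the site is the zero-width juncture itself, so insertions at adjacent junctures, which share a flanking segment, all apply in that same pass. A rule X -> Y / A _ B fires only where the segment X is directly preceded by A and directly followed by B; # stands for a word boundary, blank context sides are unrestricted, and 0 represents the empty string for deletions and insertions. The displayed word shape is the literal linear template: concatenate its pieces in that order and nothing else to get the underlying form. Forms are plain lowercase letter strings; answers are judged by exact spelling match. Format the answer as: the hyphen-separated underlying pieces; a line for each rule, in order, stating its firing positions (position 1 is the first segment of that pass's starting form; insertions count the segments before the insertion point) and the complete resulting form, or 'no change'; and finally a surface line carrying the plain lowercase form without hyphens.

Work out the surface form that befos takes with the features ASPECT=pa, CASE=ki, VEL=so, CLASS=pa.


underlying: evo-befos-iv-o-a
1. a, e -> 0 / V _: fires at position(s) 12: evobefosivo
surface: evobefosivo


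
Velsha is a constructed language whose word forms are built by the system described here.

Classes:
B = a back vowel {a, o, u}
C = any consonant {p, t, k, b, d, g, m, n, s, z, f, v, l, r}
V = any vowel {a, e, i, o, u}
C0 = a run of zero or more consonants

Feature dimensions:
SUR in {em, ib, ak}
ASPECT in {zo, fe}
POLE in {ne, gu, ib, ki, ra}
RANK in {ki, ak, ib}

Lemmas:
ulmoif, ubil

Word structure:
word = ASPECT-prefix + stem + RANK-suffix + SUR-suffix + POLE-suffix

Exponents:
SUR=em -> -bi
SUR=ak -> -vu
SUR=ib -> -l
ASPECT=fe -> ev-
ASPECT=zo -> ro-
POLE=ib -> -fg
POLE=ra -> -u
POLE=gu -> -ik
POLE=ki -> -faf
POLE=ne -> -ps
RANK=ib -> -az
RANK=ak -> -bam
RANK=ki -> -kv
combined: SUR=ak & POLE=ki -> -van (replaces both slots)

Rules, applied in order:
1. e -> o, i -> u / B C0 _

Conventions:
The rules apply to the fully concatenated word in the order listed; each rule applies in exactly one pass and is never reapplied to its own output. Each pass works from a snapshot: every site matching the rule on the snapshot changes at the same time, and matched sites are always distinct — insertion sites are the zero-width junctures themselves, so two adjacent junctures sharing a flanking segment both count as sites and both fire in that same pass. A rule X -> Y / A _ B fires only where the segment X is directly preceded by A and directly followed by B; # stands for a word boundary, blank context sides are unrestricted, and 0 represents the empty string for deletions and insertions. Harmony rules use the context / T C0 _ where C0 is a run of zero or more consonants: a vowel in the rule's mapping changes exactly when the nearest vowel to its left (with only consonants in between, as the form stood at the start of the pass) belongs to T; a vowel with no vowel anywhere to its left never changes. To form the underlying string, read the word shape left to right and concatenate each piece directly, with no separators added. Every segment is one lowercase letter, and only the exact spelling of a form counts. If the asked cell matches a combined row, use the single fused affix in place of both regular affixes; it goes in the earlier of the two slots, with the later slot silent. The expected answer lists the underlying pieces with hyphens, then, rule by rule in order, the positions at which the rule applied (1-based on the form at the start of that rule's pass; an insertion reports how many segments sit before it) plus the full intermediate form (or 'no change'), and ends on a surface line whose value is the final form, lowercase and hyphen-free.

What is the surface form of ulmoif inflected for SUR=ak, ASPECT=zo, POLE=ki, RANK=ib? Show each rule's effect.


underlying: ro-ulmoif-az-van
1. e -> o, i -> u / B C0 _: fires at position(s) 7: roulmoufazvan
surface: roulmoufazvan


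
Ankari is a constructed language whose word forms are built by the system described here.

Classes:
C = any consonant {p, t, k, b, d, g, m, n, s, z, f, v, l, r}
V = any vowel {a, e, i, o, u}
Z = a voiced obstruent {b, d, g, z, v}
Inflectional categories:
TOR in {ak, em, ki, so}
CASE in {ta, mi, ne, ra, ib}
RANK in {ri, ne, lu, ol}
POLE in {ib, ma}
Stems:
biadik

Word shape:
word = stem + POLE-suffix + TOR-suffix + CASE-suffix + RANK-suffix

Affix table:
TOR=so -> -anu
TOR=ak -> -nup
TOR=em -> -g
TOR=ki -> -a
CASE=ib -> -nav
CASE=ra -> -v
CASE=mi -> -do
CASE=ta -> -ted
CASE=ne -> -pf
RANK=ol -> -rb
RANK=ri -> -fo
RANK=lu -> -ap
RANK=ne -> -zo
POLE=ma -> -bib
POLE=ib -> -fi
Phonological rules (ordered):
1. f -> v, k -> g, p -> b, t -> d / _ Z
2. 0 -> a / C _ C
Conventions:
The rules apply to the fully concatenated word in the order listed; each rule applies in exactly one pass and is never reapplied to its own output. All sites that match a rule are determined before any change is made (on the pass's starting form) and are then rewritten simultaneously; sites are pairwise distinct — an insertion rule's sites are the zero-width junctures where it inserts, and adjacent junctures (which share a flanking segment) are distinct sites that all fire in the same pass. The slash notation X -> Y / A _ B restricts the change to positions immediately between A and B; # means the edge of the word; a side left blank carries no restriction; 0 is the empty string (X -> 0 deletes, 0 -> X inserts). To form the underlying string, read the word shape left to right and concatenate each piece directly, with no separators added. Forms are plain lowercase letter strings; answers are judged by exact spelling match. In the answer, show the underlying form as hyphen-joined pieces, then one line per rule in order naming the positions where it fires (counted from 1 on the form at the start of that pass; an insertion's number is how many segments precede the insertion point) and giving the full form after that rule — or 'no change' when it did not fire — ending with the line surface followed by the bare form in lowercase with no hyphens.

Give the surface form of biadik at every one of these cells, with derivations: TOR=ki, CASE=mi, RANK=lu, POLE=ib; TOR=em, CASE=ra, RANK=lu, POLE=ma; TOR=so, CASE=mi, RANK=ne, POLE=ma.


cell TOR=ki, CASE=mi, RANK=lu, POLE=ib:
underlying: biadik-fi-a-do-ap
1. f -> v, k -> g, p -> b, t -> d / _ Z: no change
2. 0 -> a / C _ C: inserts after position(s) 6: biadikafiadoap
surface: biadikafiadoap

cell TOR=em, CASE=ra, RANK=lu, POLE=ma:
underlying: biadik-bib-g-v-ap
1. f -> v, k -> g, p -> b, t -> d / _ Z: fires at position(s) 6: biadigbibgvap
2. 0 -> a / C _ C: inserts after position(s) 6, 9, 10: biadigabibagavap
surface: biadigabibagavap

cell TOR=so, CASE=mi, RANK=ne, POLE=ma:
underlying: biadik-bib-anu-do-zo
1. f -> v, k -> g, p -> b, t -> d / _ Z: fires at position(s) 6: biadigbibanudozo
2. 0 -> a / C _ C: inserts after position(s) 6: biadigabibanudozo
surface: biadigabibanudozo


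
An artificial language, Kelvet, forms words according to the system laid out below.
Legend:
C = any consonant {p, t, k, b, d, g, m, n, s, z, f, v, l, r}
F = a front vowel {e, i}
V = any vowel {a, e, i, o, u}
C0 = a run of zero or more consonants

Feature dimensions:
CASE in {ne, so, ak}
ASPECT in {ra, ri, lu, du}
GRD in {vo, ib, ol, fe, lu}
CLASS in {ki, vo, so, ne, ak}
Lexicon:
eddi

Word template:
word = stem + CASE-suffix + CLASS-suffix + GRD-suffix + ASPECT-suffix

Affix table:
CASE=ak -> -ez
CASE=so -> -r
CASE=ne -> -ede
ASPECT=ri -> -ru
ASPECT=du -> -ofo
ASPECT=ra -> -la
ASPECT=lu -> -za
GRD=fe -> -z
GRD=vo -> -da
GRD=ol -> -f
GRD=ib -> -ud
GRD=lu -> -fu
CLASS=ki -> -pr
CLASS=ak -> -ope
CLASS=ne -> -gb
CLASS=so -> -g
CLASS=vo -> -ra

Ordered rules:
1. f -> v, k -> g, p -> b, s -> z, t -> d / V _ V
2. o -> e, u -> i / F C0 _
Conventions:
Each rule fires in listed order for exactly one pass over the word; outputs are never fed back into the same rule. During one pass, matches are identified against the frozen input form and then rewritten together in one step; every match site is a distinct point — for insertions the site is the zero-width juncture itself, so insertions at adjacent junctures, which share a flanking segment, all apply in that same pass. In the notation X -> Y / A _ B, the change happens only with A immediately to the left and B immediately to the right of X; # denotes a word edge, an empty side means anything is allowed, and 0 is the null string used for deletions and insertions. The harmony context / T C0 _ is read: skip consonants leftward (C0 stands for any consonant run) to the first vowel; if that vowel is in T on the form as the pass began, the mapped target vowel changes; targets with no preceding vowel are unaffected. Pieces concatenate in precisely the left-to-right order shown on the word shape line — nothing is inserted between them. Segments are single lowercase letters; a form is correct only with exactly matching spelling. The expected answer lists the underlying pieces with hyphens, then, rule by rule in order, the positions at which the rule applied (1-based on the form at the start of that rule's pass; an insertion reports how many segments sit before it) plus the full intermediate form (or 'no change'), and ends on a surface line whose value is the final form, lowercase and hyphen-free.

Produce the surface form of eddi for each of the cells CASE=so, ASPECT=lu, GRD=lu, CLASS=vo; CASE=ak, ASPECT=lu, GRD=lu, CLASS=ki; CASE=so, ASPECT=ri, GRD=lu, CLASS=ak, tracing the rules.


cell CASE=so, ASPECT=lu, GRD=lu, CLASS=vo:
underlying: eddi-r-ra-fu-za
1. f -> v, k -> g, p -> b, s -> z, t -> d / V _ V: fires at position(s) 8: eddirravuza
2. o -> e, u -> i / F C0 _: no change
surface: eddirravuza

cell CASE=ak, ASPECT=lu, GRD=lu, CLASS=ki:
underlying: eddi-ez-pr-fu-za
1. f -> v, k -> g, p -> b, s -> z, t -> d / V _ V: no change
2. o -> e, u -> i / F C0 _: fires at position(s) 10: eddiezprfiza
surface: eddiezprfiza

cell CASE=so, ASPECT=ri, GRD=lu, CLASS=ak:
underlying: eddi-r-ope-fu-ru
1. f -> v, k -> g, p -> b, s -> z, t -> d / V _ V: fires at position(s) 7, 9: eddirobevuru
2. o -> e, u -> i / F C0 _: fires at position(s) 6, 10: eddirebeviru
surface: eddirebeviru


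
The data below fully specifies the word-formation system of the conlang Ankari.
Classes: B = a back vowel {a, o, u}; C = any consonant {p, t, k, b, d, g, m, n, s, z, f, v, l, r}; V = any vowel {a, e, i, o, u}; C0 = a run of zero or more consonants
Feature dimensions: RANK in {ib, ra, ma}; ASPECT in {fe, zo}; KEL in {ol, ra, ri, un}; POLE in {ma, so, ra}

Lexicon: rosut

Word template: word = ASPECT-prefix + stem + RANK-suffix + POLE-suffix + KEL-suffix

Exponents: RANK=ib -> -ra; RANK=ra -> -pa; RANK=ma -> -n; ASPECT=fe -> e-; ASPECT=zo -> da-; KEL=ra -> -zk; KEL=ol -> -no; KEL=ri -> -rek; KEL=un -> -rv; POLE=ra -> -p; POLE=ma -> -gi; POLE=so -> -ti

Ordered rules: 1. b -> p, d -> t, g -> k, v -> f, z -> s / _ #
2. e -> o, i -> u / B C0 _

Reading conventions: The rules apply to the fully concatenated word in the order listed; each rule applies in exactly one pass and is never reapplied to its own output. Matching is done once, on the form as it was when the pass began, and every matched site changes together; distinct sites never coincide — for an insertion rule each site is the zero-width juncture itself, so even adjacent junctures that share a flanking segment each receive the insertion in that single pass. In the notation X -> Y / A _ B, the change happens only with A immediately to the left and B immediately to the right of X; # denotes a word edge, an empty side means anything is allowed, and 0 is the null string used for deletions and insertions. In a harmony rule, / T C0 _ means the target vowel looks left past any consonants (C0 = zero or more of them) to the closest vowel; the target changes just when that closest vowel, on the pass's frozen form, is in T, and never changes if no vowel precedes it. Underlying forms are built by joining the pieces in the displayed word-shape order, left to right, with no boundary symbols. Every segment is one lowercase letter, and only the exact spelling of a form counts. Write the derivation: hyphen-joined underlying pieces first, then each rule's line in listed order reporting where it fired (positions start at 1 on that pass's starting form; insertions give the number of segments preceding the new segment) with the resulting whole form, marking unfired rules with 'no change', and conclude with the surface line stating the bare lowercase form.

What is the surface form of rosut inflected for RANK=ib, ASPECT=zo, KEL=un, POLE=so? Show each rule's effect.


underlying: da-rosut-ra-ti-rv
1. b -> p, d -> t, g -> k, v -> f, z -> s / _ #: fires at position(s) 13: darosutratirf
2. e -> o, i -> u / B C0 _: fires at position(s) 11: darosutraturf
surface: darosutraturf


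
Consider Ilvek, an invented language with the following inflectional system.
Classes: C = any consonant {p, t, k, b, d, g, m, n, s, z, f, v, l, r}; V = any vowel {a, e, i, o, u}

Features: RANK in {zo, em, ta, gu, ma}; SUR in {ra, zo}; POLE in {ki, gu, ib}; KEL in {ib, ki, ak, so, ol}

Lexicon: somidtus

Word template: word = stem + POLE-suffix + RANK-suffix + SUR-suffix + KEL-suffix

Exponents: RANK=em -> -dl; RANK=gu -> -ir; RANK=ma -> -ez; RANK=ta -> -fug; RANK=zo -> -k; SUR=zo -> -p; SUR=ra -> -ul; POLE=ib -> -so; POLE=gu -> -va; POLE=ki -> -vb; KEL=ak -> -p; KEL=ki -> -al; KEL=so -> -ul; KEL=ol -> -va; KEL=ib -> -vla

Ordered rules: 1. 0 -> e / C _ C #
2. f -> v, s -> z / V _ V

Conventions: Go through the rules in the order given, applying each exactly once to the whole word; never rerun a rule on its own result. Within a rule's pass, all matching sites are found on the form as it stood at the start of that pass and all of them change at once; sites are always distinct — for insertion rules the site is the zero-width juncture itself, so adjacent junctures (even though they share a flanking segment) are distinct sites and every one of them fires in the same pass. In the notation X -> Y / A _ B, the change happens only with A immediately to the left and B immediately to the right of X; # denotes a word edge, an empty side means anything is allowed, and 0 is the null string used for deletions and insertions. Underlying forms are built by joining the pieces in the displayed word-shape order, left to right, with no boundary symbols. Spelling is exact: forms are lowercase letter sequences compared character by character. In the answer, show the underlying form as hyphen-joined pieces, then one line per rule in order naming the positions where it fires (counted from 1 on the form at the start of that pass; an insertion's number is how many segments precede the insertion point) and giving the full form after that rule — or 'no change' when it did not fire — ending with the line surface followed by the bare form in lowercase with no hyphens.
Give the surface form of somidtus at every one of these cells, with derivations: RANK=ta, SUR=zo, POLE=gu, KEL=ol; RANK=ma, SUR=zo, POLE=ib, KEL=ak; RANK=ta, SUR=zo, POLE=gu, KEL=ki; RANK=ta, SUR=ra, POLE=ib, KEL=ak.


cell RANK=ta, SUR=zo, POLE=gu, KEL=ol:
underlying: somidtus-va-fug-p-va
1. 0 -> e / C _ C #: no change
2. f -> v, s -> z / V _ V: fires at position(s) 11: somidtusvavugpva
surface: somidtusvavugpva

cell RANK=ma, SUR=zo, POLE=ib, KEL=ak:
underlying: somidtus-so-ez-p-p
1. 0 -> e / C _ C #: inserts after position(s) 13: somidtussoezpep
2. f -> v, s -> z / V _ V: no change
surface: somidtussoezpep

cell RANK=ta, SUR=zo, POLE=gu, KEL=ki:
underlying: somidtus-va-fug-p-al
1. 0 -> e / C _ C #: no change
2. f -> v, s -> z / V _ V: fires at position(s) 11: somidtusvavugpal
surface: somidtusvavugpal

cell RANK=ta, SUR=ra, POLE=ib, KEL=ak:
underlying: somidtus-so-fug-ul-p
1. 0 -> e / C _ C #: inserts after position(s) 15: somidtussofugulep
2. f -> v, s -> z / V _ V: fires at position(s) 11: somidtussovugulep
surface: somidtussovugulep


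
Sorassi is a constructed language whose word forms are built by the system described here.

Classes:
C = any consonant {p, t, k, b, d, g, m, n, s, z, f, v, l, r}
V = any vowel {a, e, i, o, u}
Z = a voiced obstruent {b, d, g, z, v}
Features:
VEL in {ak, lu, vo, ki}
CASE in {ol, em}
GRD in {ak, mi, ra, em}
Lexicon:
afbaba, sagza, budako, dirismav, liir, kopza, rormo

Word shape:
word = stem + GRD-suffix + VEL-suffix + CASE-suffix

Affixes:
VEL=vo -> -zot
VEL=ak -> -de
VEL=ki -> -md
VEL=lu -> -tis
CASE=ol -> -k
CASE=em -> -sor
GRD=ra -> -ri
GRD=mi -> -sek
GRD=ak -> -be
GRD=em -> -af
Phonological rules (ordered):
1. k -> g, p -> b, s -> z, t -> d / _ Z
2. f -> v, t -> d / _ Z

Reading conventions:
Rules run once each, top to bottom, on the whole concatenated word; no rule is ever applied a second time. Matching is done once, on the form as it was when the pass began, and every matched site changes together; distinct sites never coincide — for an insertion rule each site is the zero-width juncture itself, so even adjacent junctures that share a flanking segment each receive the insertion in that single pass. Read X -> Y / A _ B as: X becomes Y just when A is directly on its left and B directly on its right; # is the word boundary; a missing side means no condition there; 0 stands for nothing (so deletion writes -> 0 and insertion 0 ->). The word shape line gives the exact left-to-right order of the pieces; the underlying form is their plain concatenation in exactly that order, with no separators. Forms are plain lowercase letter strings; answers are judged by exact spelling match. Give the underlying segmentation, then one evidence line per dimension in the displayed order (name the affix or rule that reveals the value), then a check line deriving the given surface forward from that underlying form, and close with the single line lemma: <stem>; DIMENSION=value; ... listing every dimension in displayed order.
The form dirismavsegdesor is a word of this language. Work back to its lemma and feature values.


underlying: dirismav-sek-de-sor
VEL=ak - signalled by the affix -de
CASE=em - signalled by the affix -sor
GRD=mi - signalled by the affix -sek
check: dirismavsekdesor -> dirismavsegdesor -> dirismavsegdesor
lemma: dirismav; VEL=ak; CASE=em; GRD=mi


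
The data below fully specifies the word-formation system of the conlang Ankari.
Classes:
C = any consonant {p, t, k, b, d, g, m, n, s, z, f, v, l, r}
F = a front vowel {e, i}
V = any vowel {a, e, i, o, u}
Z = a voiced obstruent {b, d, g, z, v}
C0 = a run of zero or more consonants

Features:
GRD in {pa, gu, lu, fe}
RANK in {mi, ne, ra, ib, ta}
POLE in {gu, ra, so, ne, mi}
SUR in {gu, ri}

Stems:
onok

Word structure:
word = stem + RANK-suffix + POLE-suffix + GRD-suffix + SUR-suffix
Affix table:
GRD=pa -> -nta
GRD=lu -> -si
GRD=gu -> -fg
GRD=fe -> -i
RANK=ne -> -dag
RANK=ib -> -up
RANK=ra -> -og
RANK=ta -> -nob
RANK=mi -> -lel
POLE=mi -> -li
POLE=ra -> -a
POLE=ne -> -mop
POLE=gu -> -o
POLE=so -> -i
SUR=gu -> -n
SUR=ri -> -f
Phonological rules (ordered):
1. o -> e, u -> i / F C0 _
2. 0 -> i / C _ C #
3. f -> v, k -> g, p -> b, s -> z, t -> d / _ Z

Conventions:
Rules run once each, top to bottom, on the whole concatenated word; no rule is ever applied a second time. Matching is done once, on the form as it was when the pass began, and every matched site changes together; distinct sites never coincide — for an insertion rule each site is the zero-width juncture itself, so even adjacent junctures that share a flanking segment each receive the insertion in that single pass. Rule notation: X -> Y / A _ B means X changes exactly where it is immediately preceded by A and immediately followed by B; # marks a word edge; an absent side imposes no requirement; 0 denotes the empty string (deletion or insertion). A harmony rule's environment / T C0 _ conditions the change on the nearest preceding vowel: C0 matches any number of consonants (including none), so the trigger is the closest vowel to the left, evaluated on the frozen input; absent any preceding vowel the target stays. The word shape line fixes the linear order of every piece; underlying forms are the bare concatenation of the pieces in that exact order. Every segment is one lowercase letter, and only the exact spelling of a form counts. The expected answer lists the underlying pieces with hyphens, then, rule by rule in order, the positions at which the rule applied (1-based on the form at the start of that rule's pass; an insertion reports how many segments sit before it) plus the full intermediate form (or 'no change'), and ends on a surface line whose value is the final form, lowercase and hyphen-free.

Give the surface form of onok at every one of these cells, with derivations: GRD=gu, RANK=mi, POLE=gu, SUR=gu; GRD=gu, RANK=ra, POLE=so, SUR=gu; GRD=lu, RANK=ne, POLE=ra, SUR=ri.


cell GRD=gu, RANK=mi, POLE=gu, SUR=gu:
underlying: onok-lel-o-fg-n
1. o -> e, u -> i / F C0 _: fires at position(s) 8: onoklelefgn
2. 0 -> i / C _ C #: inserts after position(s) 10: onoklelefgin
3. f -> v, k -> g, p -> b, s -> z, t -> d / _ Z: fires at position(s) 9: onoklelevgin
surface: onoklelevgin

cell GRD=gu, RANK=ra, POLE=so, SUR=gu:
underlying: onok-og-i-fg-n
1. o -> e, u -> i / F C0 _: no change
2. 0 -> i / C _ C #: inserts after position(s) 9: onokogifgin
3. f -> v, k -> g, p -> b, s -> z, t -> d / _ Z: fires at position(s) 8: onokogivgin
surface: onokogivgin

cell GRD=lu, RANK=ne, POLE=ra, SUR=ri:
underlying: onok-dag-a-si-f
1. o -> e, u -> i / F C0 _: no change
2. 0 -> i / C _ C #: no change
3. f -> v, k -> g, p -> b, s -> z, t -> d / _ Z: fires at position(s) 4: onogdagasif
surface: onogdagasif


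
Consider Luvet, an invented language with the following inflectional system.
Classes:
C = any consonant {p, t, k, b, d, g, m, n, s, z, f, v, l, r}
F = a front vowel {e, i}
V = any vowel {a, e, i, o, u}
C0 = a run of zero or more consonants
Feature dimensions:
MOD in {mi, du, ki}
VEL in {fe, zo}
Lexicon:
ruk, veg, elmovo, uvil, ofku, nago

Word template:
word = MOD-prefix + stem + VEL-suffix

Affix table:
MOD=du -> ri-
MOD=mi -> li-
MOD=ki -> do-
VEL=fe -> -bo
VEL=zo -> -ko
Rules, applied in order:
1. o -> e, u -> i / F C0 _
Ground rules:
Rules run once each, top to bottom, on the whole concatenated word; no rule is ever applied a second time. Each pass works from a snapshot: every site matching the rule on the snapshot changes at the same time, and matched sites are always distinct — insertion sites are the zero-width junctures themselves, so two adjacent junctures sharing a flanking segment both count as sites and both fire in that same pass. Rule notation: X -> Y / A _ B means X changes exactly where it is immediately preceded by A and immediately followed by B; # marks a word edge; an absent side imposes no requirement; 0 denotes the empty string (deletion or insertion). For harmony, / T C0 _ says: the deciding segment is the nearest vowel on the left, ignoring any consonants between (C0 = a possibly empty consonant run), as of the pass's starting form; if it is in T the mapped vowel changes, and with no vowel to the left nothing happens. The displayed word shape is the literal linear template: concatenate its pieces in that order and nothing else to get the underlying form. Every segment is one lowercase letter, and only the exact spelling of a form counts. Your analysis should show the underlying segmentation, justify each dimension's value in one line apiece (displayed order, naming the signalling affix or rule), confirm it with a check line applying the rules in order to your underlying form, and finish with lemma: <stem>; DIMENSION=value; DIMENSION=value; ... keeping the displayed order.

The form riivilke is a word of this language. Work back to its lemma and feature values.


underlying: ri-uvil-ko
MOD=du - signalled by the affix ri-
VEL=zo - signalled by the affix -ko
check: riuvilko -> riivilke
lemma: uvil; MOD=du; VEL=zo


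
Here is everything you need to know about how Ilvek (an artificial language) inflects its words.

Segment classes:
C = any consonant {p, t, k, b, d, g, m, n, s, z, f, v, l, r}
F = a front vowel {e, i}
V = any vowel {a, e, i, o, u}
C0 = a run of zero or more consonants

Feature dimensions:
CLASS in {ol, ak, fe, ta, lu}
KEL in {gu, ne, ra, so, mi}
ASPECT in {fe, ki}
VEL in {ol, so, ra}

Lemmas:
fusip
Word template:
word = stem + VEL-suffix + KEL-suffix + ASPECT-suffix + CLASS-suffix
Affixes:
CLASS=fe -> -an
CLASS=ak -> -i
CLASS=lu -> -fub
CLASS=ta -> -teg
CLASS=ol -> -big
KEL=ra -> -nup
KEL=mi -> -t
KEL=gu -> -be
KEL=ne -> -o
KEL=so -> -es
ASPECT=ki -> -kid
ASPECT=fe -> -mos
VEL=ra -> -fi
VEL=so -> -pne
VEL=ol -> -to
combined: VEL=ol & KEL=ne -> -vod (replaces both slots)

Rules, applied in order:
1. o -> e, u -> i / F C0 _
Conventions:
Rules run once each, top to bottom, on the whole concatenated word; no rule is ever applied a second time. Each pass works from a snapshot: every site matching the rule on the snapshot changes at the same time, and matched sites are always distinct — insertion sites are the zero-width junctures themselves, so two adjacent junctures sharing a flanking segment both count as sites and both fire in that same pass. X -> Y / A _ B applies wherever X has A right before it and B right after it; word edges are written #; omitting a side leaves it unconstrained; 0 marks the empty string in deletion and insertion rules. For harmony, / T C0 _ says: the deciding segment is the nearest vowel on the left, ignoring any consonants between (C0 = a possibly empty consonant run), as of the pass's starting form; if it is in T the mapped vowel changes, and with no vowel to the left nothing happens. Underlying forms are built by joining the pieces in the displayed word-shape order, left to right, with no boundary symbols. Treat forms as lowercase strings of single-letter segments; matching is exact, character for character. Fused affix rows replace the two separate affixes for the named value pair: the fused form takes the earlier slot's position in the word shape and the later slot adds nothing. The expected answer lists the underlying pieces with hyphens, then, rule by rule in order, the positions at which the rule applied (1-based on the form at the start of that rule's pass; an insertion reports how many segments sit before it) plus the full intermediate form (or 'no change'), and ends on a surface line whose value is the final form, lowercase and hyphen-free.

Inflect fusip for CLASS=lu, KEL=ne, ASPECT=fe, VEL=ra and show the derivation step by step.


underlying: fusip-fi-o-mos-fub
1. o -> e, u -> i / F C0 _: fires at position(s) 8: fusipfiemosfub
surface: fusipfiemosfub


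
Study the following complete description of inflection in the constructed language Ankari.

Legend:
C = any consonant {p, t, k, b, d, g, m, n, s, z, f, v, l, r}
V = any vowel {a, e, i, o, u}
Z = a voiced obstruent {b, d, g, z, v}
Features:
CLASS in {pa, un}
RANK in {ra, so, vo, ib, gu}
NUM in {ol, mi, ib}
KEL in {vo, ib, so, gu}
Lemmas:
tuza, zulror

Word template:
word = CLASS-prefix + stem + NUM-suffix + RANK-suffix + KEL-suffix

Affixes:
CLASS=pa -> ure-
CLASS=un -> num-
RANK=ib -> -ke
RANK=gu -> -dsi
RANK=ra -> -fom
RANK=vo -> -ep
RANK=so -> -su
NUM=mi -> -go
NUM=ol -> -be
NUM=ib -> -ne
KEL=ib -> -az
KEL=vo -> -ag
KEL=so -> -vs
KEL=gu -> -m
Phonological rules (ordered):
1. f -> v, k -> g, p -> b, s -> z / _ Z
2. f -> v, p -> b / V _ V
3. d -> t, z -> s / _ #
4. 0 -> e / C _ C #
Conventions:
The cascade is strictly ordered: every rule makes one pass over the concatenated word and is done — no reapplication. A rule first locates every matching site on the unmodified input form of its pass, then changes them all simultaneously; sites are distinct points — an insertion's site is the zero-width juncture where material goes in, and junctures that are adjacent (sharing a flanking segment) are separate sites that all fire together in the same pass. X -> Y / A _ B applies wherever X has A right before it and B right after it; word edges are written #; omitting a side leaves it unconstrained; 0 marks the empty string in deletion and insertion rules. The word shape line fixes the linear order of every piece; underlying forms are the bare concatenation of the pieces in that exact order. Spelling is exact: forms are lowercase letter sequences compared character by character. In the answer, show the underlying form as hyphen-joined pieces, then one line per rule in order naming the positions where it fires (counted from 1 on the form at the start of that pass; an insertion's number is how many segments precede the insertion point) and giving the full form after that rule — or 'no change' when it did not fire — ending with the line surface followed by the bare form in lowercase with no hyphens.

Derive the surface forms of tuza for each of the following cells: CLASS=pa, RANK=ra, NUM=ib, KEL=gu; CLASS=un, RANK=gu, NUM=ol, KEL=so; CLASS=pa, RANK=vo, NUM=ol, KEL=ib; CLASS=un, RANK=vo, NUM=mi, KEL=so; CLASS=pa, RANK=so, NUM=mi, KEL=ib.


cell CLASS=pa, RANK=ra, NUM=ib, KEL=gu:
underlying: ure-tuza-ne-fom-m
1. f -> v, k -> g, p -> b, s -> z / _ Z: no change
2. f -> v, p -> b / V _ V: fires at position(s) 10: uretuzanevomm
3. d -> t, z -> s / _ #: no change
4. 0 -> e / C _ C #: inserts after position(s) 12: uretuzanevomem
surface: uretuzanevomem

cell CLASS=un, RANK=gu, NUM=ol, KEL=so:
underlying: num-tuza-be-dsi-vs
1. f -> v, k -> g, p -> b, s -> z / _ Z: no change
2. f -> v, p -> b / V _ V: no change
3. d -> t, z -> s / _ #: no change
4. 0 -> e / C _ C #: inserts after position(s) 13: numtuzabedsives
surface: numtuzabedsives

cell CLASS=pa, RANK=vo, NUM=ol, KEL=ib:
underlying: ure-tuza-be-ep-az
1. f -> v, k -> g, p -> b, s -> z / _ Z: no change
2. f -> v, p -> b / V _ V: fires at position(s) 11: uretuzabeebaz
3. d -> t, z -> s / _ #: fires at position(s) 13: uretuzabeebas
4. 0 -> e / C _ C #: no change
surface: uretuzabeebas

cell CLASS=un, RANK=vo, NUM=mi, KEL=so:
underlying: num-tuza-go-ep-vs
1. f -> v, k -> g, p -> b, s -> z / _ Z: fires at position(s) 11: numtuzagoebvs
2. f -> v, p -> b / V _ V: no change
3. d -> t, z -> s / _ #: no change
4. 0 -> e / C _ C #: inserts after position(s) 12: numtuzagoebves
surface: numtuzagoebves

cell CLASS=pa, RANK=so, NUM=mi, KEL=ib:
underlying: ure-tuza-go-su-az
1. f -> v, k -> g, p -> b, s -> z / _ Z: no change
2. f -> v, p -> b / V _ V: no change
3. d -> t, z -> s / _ #: fires at position(s) 13: uretuzagosuas
4. 0 -> e / C _ C #: no change
surface: uretuzagosuas


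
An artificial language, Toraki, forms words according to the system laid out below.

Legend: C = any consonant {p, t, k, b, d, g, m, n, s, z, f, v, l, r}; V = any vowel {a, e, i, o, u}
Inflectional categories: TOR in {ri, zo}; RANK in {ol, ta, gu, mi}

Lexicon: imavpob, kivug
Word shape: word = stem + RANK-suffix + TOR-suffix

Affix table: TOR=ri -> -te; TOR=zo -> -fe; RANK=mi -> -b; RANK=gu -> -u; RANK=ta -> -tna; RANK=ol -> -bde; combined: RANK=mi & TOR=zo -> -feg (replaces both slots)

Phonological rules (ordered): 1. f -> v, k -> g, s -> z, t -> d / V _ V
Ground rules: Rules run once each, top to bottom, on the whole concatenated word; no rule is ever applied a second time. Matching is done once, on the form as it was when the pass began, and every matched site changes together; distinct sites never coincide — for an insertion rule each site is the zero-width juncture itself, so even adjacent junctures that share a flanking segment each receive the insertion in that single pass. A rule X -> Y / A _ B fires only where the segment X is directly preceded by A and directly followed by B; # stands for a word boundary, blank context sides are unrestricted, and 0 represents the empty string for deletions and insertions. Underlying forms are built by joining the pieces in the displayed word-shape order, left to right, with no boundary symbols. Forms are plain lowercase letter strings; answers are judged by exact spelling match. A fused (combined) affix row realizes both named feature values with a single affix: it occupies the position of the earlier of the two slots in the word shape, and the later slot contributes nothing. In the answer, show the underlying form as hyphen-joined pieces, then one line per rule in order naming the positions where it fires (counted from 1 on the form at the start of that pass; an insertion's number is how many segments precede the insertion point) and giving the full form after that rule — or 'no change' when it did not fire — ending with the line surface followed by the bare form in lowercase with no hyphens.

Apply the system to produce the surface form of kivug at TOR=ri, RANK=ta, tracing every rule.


underlying: kivug-tna-te
1. f -> v, k -> g, s -> z, t -> d / V _ V: fires at position(s) 9: kivugtnade
surface: kivugtnade


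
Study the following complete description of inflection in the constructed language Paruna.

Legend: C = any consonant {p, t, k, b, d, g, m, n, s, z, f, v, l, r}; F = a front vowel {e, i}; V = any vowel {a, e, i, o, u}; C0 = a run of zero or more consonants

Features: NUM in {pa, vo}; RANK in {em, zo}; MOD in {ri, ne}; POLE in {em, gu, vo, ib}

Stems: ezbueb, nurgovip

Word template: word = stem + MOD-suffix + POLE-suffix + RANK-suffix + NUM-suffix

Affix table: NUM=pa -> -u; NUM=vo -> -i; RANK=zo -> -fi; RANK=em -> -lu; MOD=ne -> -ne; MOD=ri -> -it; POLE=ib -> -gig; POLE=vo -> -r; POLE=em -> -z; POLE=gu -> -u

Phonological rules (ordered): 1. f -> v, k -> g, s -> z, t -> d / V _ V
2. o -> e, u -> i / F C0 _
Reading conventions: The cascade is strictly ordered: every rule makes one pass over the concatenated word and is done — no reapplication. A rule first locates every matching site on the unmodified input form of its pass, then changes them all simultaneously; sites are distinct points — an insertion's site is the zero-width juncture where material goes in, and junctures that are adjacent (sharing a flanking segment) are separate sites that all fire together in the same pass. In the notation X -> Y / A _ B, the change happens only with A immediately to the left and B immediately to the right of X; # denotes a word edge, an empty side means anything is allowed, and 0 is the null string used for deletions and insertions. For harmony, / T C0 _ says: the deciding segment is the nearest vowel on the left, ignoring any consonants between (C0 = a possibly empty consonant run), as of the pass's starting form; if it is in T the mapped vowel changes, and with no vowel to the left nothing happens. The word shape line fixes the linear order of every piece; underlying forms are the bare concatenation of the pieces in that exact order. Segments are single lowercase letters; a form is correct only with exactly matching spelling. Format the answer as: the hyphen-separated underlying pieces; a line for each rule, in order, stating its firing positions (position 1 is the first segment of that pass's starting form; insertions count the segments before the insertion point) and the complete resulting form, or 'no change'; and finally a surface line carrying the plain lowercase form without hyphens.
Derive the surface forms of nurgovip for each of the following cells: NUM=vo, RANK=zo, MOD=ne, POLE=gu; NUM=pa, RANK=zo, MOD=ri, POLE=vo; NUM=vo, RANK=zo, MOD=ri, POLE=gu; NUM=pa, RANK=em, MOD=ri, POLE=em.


cell NUM=vo, RANK=zo, MOD=ne, POLE=gu:
underlying: nurgovip-ne-u-fi-i
1. f -> v, k -> g, s -> z, t -> d / V _ V: fires at position(s) 12: nurgovipneuvii
2. o -> e, u -> i / F C0 _: fires at position(s) 11: nurgovipneivii
surface: nurgovipneivii

cell NUM=pa, RANK=zo, MOD=ri, POLE=vo:
underlying: nurgovip-it-r-fi-u
1. f -> v, k -> g, s -> z, t -> d / V _ V: no change
2. o -> e, u -> i / F C0 _: fires at position(s) 14: nurgovipitrfii
surface: nurgovipitrfii

cell NUM=vo, RANK=zo, MOD=ri, POLE=gu:
underlying: nurgovip-it-u-fi-i
1. f -> v, k -> g, s -> z, t -> d / V _ V: fires at position(s) 10, 12: nurgovipiduvii
2. o -> e, u -> i / F C0 _: fires at position(s) 11: nurgovipidivii
surface: nurgovipidivii

cell NUM=pa, RANK=em, MOD=ri, POLE=em:
underlying: nurgovip-it-z-lu-u
1. f -> v, k -> g, s -> z, t -> d / V _ V: no change
2. o -> e, u -> i / F C0 _: fires at position(s) 13: nurgovipitzliu
surface: nurgovipitzliu


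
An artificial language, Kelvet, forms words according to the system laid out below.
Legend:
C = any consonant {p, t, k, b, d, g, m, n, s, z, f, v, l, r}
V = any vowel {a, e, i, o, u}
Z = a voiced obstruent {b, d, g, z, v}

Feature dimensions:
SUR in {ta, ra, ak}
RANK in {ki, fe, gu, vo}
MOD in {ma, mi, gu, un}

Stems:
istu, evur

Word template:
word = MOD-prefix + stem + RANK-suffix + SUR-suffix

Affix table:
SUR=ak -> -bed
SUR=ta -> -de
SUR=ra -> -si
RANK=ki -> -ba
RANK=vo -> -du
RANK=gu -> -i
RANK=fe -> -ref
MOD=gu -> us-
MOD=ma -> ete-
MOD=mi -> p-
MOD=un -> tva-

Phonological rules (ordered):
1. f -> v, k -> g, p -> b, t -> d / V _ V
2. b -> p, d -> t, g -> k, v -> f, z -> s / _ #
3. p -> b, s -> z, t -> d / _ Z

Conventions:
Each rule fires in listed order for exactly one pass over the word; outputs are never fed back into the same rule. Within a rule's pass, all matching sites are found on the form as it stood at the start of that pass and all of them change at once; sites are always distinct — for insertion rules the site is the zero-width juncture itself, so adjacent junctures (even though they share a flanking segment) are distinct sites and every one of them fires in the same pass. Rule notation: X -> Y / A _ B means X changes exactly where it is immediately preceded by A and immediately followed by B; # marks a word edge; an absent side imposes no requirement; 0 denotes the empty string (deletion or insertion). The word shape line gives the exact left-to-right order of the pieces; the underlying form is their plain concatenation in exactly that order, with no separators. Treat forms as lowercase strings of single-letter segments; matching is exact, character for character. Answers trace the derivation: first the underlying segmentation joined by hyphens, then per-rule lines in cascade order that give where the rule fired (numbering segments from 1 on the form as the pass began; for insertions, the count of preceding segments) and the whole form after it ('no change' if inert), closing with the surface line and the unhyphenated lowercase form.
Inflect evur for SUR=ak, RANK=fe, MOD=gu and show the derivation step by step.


underlying: us-evur-ref-bed
1. f -> v, k -> g, p -> b, t -> d / V _ V: no change
2. b -> p, d -> t, g -> k, v -> f, z -> s / _ #: fires at position(s) 12: usevurrefbet
3. p -> b, s -> z, t -> d / _ Z: no change
surface: usevurrefbet


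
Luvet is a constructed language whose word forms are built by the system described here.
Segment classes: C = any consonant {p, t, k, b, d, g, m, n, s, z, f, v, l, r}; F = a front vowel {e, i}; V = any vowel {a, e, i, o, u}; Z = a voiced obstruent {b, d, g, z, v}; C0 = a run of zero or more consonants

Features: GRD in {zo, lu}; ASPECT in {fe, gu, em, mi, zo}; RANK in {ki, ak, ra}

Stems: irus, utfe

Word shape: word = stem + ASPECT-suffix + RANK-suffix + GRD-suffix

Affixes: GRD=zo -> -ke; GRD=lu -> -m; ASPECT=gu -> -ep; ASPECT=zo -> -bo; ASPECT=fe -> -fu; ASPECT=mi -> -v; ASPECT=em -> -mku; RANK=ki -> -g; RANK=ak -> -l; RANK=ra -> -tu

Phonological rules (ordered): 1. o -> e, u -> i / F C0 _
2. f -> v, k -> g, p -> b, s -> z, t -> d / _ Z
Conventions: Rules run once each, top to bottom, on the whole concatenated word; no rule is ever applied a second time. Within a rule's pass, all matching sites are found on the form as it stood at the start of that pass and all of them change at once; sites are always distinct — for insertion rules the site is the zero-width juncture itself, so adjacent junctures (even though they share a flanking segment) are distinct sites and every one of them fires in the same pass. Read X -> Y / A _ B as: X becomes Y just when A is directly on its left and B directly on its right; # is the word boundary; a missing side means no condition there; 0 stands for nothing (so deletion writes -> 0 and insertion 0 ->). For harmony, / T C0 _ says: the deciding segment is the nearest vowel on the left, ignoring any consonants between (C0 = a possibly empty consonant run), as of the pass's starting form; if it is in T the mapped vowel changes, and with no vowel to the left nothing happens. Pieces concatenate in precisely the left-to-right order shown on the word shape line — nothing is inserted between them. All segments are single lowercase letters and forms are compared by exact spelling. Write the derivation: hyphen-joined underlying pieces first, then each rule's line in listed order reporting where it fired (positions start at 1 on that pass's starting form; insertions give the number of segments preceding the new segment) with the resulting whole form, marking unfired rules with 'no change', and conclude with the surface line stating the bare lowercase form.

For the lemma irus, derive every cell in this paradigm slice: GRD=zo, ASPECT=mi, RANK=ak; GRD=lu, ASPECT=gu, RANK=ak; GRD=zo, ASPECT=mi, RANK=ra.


cell GRD=zo, ASPECT=mi, RANK=ak:
underlying: irus-v-l-ke
1. o -> e, u -> i / F C0 _: fires at position(s) 3: irisvlke
2. f -> v, k -> g, p -> b, s -> z, t -> d / _ Z: fires at position(s) 4: irizvlke
surface: irizvlke

cell GRD=lu, ASPECT=gu, RANK=ak:
underlying: irus-ep-l-m
1. o -> e, u -> i / F C0 _: fires at position(s) 3: iriseplm
2. f -> v, k -> g, p -> b, s -> z, t -> d / _ Z: no change
surface: iriseplm

cell GRD=zo, ASPECT=mi, RANK=ra:
underlying: irus-v-tu-ke
1. o -> e, u -> i / F C0 _: fires at position(s) 3: irisvtuke
2. f -> v, k -> g, p -> b, s -> z, t -> d / _ Z: fires at position(s) 4: irizvtuke
surface: irizvtuke
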